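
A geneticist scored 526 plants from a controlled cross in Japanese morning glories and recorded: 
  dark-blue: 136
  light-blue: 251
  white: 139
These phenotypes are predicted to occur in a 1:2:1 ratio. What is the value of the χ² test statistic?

Total ratio parts = 4. Expected numbers out of 526:
  dark-blue: 526 × 1/4 = 131.5
  light-blue: 526 × 2/4 = 263
  white: 526 × 1/4 = 131.5
χ² = Σ (O − E)² / E
  dark-blue: (136 − 131.5)² / 131.5 = 0.1540
  light-blue: (251 − 263)² / 263 = 0.5475
  white: (139 − 131.5)² / 131.5 = 0.4278
χ² = 0.1540 + 0.5475 + 0.4278 = 1.1293 ≈ 1.129

1.129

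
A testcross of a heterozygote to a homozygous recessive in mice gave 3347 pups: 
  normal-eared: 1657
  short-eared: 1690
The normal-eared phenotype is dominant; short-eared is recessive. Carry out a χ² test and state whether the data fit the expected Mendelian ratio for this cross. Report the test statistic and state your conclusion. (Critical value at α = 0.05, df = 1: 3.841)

A testcross of a heterozygote (Aa × aa) gives a 1:1 phenotypic ratio.
The 1:1 ratio has 2 parts, so with N = 3347 the expected counts are:
  normal-eared: 3347 × 1/2 = 1673.5
  short-eared: 3347 × 1/2 = 1673.5
χ² = Σ (O − E)² / E
  normal-eared: (1657 − 1673.5)² / 1673.5 = 0.1627
  short-eared: (1690 − 1673.5)² / 1673.5 = 0.1627
χ² = 0.1627 + 0.1627 = 0.3254 ≈ 0.325
Degrees of freedom = 2 − 1 = 1; critical value at α = 0.05 is 3.841.
Since 0.325 < 3.841, we fail to reject the null hypothesis — the data are consistent with the 1:1 ratio.

0.325; consistent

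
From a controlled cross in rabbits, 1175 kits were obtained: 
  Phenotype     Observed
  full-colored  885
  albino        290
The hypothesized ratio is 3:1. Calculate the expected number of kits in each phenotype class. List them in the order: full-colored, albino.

The 3:1 ratio has 4 parts, so with N = 1175 the expected counts are:
  full-colored: 1175 × 3/4 = 881.25
  albino: 1175 × 1/4 = 293.75

881.25, 293.75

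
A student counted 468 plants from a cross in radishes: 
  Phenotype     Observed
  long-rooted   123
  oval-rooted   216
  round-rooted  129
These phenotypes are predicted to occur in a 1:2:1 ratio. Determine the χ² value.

2.923

Total ratio parts = 4. Expected numbers out of 468:
  long-rooted: 468 × 1/4 = 117
  oval-rooted: 468 × 2/4 = 234
  round-rooted: 468 × 1/4 = 117
χ² = Σ (O − E)² / E
  long-rooted: (123 − 117)² / 117 = 0.3077
  oval-rooted: (216 − 234)² / 234 = 1.3846
  round-rooted: (129 − 117)² / 117 = 1.2308
χ² = 0.3077 + 1.3846 + 1.2308 = 2.9231 ≈ 2.923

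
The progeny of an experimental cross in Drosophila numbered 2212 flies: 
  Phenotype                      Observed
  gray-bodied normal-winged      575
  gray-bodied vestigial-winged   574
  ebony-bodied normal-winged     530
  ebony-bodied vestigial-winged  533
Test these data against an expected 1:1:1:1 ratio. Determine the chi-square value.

Under the 1:1:1:1 hypothesis (Σ ratio = 4, N = 2212):
  gray-bodied normal-winged: 2212 × 1/4 = 553
  gray-bodied vestigial-winged: 2212 × 1/4 = 553
  ebony-bodied normal-winged: 2212 × 1/4 = 553
  ebony-bodied vestigial-winged: 2212 × 1/4 = 553
χ² = Σ (O − E)² / E
  gray-bodied normal-winged: (575 − 553)² / 553 = 0.8752
  gray-bodied vestigial-winged: (574 − 553)² / 553 = 0.7975
  ebony-bodied normal-winged: (530 − 553)² / 553 = 0.9566
  ebony-bodied vestigial-winged: (533 − 553)² / 553 = 0.7233
χ² = 0.8752 + 0.7975 + 0.9566 + 0.7233 = 3.3526 ≈ 3.353

3.353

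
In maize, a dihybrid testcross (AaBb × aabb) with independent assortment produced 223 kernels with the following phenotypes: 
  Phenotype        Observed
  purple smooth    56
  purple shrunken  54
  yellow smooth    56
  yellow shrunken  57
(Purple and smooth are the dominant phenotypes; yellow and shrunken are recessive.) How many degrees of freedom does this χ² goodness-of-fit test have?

A dihybrid testcross with independent assortment gives a 1:1:1:1 ratio.
A goodness-of-fit test with 4 phenotype classes has df = 4 − 1 = 3.

3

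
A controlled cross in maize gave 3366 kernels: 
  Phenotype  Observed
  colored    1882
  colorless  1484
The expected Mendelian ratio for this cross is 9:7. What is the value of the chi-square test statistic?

0.156

The 9:7 ratio has 16 parts, so with N = 3366 the expected counts are:
  colored: 3366 × 9/16 = 1893.375
  colorless: 3366 × 7/16 = 1472.625
χ² = Σ (O − E)² / E
  colored: (1882 − 1893.375)² / 1893.375 = 0.0683
  colorless: (1484 − 1472.625)² / 1472.625 = 0.0879
χ² = 0.0683 + 0.0879 = 0.1562 ≈ 0.156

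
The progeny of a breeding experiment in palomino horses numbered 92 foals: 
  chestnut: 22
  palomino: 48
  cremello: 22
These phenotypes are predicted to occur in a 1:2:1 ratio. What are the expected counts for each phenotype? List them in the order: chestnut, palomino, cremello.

Under the 1:2:1 hypothesis (Σ ratio = 4, N = 92):
  chestnut: 92 × 1/4 = 23
  palomino: 92 × 2/4 = 46
  cremello: 92 × 1/4 = 23

23, 46, 23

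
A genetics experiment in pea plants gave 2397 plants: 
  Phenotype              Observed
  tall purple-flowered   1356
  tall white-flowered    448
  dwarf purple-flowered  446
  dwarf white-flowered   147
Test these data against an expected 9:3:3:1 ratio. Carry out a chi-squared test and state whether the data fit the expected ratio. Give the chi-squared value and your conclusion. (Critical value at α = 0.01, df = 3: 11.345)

Expected counts for N = 2397 under a 9:3:3:1 ratio (total parts = 16):
  tall purple-flowered: 2397 × 9/16 = 1348.3125
  tall white-flowered: 2397 × 3/16 = 449.4375
  dwarf purple-flowered: 2397 × 3/16 = 449.4375
  dwarf white-flowered: 2397 × 1/16 = 149.8125
χ² = Σ (O − E)² / E
  tall purple-flowered: (1356 − 1348.3125)² / 1348.3125 = 0.0438
  tall white-flowered: (448 − 449.4375)² / 449.4375 = 0.0046
  dwarf purple-flowered: (446 − 449.4375)² / 449.4375 = 0.0263
  dwarf white-flowered: (147 − 149.8125)² / 149.8125 = 0.0528
χ² = 0.0438 + 0.0046 + 0.0263 + 0.0528 = 0.1275 ≈ 0.128
Degrees of freedom = 4 − 1 = 3; critical value at α = 0.01 is 11.345.
Since 0.128 < 11.345, we fail to reject the null hypothesis — the data are consistent with the 9:3:3:1 ratio.

0.128; consistent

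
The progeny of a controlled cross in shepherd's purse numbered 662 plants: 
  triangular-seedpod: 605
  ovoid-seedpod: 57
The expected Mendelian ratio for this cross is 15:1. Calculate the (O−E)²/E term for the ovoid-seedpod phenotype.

5.901

The 15:1 ratio has 16 parts, so with N = 662 the expected counts are:
  triangular-seedpod: 662 × 15/16 = 620.625
  ovoid-seedpod: 662 × 1/16 = 41.375
Contribution of ovoid-seedpod: (57 − 41.375)² / 41.375 = 5.9007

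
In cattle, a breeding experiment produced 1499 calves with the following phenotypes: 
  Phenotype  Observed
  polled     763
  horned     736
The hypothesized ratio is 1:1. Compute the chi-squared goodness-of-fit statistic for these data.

Expected counts for N = 1499 under a 1:1 ratio (total parts = 2):
  polled: 1499 × 1/2 = 749.5
  horned: 1499 × 1/2 = 749.5
χ² = Σ (O − E)² / E
  polled: (763 − 749.5)² / 749.5 = 0.2432
  horned: (736 − 749.5)² / 749.5 = 0.2432
χ² = 0.2432 + 0.2432 = 0.4864 ≈ 0.486

0.486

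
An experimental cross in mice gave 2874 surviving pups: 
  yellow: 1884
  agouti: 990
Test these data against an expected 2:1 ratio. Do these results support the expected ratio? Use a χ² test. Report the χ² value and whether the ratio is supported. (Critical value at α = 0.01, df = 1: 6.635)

1.603; consistent

Under the 2:1 hypothesis (Σ ratio = 3, N = 2874):
  yellow: 2874 × 2/3 = 1916
  agouti: 2874 × 1/3 = 958
χ² = Σ (O − E)² / E
  yellow: (1884 − 1916)² / 1916 = 0.5344
  agouti: (990 − 958)² / 958 = 1.0689
χ² = 0.5344 + 1.0689 = 1.6033 ≈ 1.603
Degrees of freedom = 2 − 1 = 1; critical value at α = 0.01 is 6.635.
Since 1.603 < 6.635, we fail to reject the null hypothesis — the data are consistent with the 2:1 ratio.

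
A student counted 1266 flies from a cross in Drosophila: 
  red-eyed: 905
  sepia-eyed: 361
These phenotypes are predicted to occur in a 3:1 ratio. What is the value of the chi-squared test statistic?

Expected counts for N = 1266 under a 3:1 ratio (total parts = 4):
  red-eyed: 1266 × 3/4 = 949.5
  sepia-eyed: 1266 × 1/4 = 316.5
χ² = Σ (O − E)² / E
  red-eyed: (905 − 949.5)² / 949.5 = 2.0856
  sepia-eyed: (361 − 316.5)² / 316.5 = 6.2567
χ² = 2.0856 + 6.2567 = 8.3423 ≈ 8.342

8.342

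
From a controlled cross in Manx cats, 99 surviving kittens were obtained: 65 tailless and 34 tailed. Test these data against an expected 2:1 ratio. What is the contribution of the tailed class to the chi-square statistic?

0.030

Total ratio parts = 3. Expected numbers out of 99:
  tailless: 99 × 2/3 = 66
  tailed: 99 × 1/3 = 33
Contribution of tailed: (34 − 33)² / 33 = 0.0303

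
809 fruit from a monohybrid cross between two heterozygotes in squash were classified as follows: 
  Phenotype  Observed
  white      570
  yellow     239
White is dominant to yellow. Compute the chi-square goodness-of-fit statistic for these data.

For a monohybrid cross between heterozygotes with complete dominance, the expected phenotypic ratio is 3:1.
Total ratio parts = 4. Expected numbers out of 809:
  white: 809 × 3/4 = 606.75
  yellow: 809 × 1/4 = 202.25
χ² = Σ (O − E)² / E
  white: (570 − 606.75)² / 606.75 = 2.2259
  yellow: (239 − 202.25)² / 202.25 = 6.6777
χ² = 2.2259 + 6.6777 = 8.9036 ≈ 8.904

8.904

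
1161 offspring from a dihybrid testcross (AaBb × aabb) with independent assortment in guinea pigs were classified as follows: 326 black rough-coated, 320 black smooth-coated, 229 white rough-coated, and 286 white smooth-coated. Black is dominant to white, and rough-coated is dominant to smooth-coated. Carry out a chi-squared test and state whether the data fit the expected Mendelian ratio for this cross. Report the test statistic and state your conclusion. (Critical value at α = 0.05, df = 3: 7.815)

A dihybrid testcross with independent assortment gives a 1:1:1:1 ratio.
Total ratio parts = 4. Expected numbers out of 1161:
  black rough-coated: 1161 × 1/4 = 290.25
  black smooth-coated: 1161 × 1/4 = 290.25
  white rough-coated: 1161 × 1/4 = 290.25
  white smooth-coated: 1161 × 1/4 = 290.25
χ² = Σ (O − E)² / E
  black rough-coated: (326 − 290.25)² / 290.25 = 4.4033
  black smooth-coated: (320 − 290.25)² / 290.25 = 3.0493
  white rough-coated: (229 − 290.25)² / 290.25 = 12.9253
  white smooth-coated: (286 − 290.25)² / 290.25 = 0.0622
χ² = 4.4033 + 3.0493 + 12.9253 + 0.0622 = 20.4401 ≈ 20.440
Degrees of freedom = 4 − 1 = 3; critical value at α = 0.05 is 7.815.
Since 20.440 > 7.815, we reject the null hypothesis — the data do not fit the 1:1:1:1 ratio.

20.440; not consistent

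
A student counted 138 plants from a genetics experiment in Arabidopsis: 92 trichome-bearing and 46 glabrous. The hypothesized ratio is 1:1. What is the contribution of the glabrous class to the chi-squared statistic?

Under the 1:1 hypothesis (Σ ratio = 2, N = 138):
  trichome-bearing: 138 × 1/2 = 69
  glabrous: 138 × 1/2 = 69
Contribution of glabrous: (46 − 69)² / 69 = 7.6667

7.667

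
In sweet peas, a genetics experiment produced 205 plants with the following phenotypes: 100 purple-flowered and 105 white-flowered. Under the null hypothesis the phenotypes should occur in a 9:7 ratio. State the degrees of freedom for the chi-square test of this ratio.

1

A goodness-of-fit test with 2 phenotype classes has df = 2 − 1 = 1.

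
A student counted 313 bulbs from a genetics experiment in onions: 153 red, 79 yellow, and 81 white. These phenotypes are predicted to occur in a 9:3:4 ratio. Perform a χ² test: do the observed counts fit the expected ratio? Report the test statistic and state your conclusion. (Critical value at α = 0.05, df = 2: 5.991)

10.148; not consistent

The 9:3:4 ratio has 16 parts, so with N = 313 the expected counts are:
  red: 313 × 9/16 = 176.0625
  yellow: 313 × 3/16 = 58.6875
  white: 313 × 4/16 = 78.25
χ² = Σ (O − E)² / E
  red: (153 − 176.0625)² / 176.0625 = 3.0210
  yellow: (79 − 58.6875)² / 58.6875 = 7.0304
  white: (81 − 78.25)² / 78.25 = 0.0966
χ² = 3.0210 + 7.0304 + 0.0966 = 10.148
Degrees of freedom = 3 − 1 = 2; critical value at α = 0.05 is 5.991.
Since 10.148 > 5.991, we reject the null hypothesis — the data do not fit the 9:3:4 ratio.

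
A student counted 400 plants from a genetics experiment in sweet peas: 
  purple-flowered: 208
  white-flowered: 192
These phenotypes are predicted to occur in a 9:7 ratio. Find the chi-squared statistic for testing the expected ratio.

Total ratio parts = 16. Expected numbers out of 400:
  purple-flowered: 400 × 9/16 = 225
  white-flowered: 400 × 7/16 = 175
χ² = Σ (O − E)² / E
  purple-flowered: (208 − 225)² / 225 = 1.2844
  white-flowered: (192 − 175)² / 175 = 1.6514
χ² = 1.2844 + 1.6514 = 2.9358 ≈ 2.936

2.936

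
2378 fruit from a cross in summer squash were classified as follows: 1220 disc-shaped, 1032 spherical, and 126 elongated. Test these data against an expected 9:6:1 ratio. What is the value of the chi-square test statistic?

Expected counts for N = 2378 under a 9:6:1 ratio (total parts = 16):
  disc-shaped: 2378 × 9/16 = 1337.625
  spherical: 2378 × 6/16 = 891.75
  elongated: 2378 × 1/16 = 148.625
χ² = Σ (O − E)² / E
  disc-shaped: (1220 − 1337.625)² / 1337.625 = 10.3434
  spherical: (1032 − 891.75)² / 891.75 = 22.0578
  elongated: (126 − 148.625)² / 148.625 = 3.4442
χ² = 10.3434 + 22.0578 + 3.4442 = 35.8454 ≈ 35.845

35.845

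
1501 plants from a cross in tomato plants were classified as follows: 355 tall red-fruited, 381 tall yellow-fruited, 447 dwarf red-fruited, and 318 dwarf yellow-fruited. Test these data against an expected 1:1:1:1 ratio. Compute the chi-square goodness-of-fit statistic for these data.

Under the 1:1:1:1 hypothesis (Σ ratio = 4, N = 1501):
  tall red-fruited: 1501 × 1/4 = 375.25
  tall yellow-fruited: 1501 × 1/4 = 375.25
  dwarf red-fruited: 1501 × 1/4 = 375.25
  dwarf yellow-fruited: 1501 × 1/4 = 375.25
χ² = Σ (O − E)² / E
  tall red-fruited: (355 − 375.25)² / 375.25 = 1.0928
  tall yellow-fruited: (381 − 375.25)² / 375.25 = 0.0881
  dwarf red-fruited: (447 − 375.25)² / 375.25 = 13.7190
  dwarf yellow-fruited: (318 − 375.25)² / 375.25 = 8.7343
χ² = 1.0928 + 0.0881 + 13.7190 + 8.7343 = 23.6342 ≈ 23.634

23.634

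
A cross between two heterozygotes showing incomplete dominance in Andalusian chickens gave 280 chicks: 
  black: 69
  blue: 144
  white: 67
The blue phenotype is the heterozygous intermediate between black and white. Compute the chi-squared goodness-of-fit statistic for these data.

With incomplete dominance, a heterozygote × heterozygote cross gives a 1:2:1 phenotypic ratio.
Total ratio parts = 4. Expected numbers out of 280:
  black: 280 × 1/4 = 70
  blue: 280 × 2/4 = 140
  white: 280 × 1/4 = 70
χ² = Σ (O − E)² / E
  black: (69 − 70)² / 70 = 0.0143
  blue: (144 − 140)² / 140 = 0.1143
  white: (67 − 70)² / 70 = 0.1286
χ² = 0.0143 + 0.1143 + 0.1286 = 0.2572 ≈ 0.257

0.257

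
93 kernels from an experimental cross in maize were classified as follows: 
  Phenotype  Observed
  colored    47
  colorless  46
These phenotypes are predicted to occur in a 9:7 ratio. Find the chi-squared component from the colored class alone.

Total ratio parts = 16. Expected numbers out of 93:
  colored: 93 × 9/16 = 52.3125
  colorless: 93 × 7/16 = 40.6875
Contribution of colored: (47 − 52.3125)² / 52.3125 = 0.5395

0.540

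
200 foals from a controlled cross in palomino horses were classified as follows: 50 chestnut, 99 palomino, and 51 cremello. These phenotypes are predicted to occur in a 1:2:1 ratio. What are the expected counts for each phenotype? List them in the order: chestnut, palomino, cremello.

Under the 1:2:1 hypothesis (Σ ratio = 4, N = 200):
  chestnut: 200 × 1/4 = 50
  palomino: 200 × 2/4 = 100
  cremello: 200 × 1/4 = 50

50, 100, 50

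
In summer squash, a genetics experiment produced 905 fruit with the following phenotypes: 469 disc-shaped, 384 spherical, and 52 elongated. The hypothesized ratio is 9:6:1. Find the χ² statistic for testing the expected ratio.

9.389

Expected counts for N = 905 under a 9:6:1 ratio (total parts = 16):
  disc-shaped: 905 × 9/16 = 509.0625
  spherical: 905 × 6/16 = 339.375
  elongated: 905 × 1/16 = 56.5625
χ² = Σ (O − E)² / E
  disc-shaped: (469 − 509.0625)² / 509.0625 = 3.1529
  spherical: (384 − 339.375)² / 339.375 = 5.8678
  elongated: (52 − 56.5625)² / 56.5625 = 0.3680
χ² = 3.1529 + 5.8678 + 0.3680 = 9.3887 ≈ 9.389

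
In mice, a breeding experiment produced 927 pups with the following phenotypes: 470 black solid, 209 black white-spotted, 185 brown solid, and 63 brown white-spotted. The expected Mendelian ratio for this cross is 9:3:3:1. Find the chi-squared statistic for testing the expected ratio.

13.360

Under the 9:3:3:1 hypothesis (Σ ratio = 16, N = 927):
  black solid: 927 × 9/16 = 521.4375
  black white-spotted: 927 × 3/16 = 173.8125
  brown solid: 927 × 3/16 = 173.8125
  brown white-spotted: 927 × 1/16 = 57.9375
χ² = Σ (O − E)² / E
  black solid: (470 − 521.4375)² / 521.4375 = 5.0741
  black white-spotted: (209 − 173.8125)² / 173.8125 = 7.1235
  brown solid: (185 − 173.8125)² / 173.8125 = 0.7201
  brown white-spotted: (63 − 57.9375)² / 57.9375 = 0.4424
χ² = 5.0741 + 7.1235 + 0.7201 + 0.4424 = 13.3601 ≈ 13.360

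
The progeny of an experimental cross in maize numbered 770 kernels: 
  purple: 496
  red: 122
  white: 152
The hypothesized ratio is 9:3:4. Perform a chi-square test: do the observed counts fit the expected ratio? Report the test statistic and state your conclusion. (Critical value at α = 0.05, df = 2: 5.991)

21.116; not consistent

Total ratio parts = 16. Expected numbers out of 770:
  purple: 770 × 9/16 = 433.125
  red: 770 × 3/16 = 144.375
  white: 770 × 4/16 = 192.5
χ² = Σ (O − E)² / E
  purple: (496 − 433.125)² / 433.125 = 9.1273
  red: (122 − 144.375)² / 144.375 = 3.4676
  white: (152 − 192.5)² / 192.5 = 8.5208
χ² = 9.1273 + 3.4676 + 8.5208 = 21.1157 ≈ 21.116
Degrees of freedom = 3 − 1 = 2; critical value at α = 0.05 is 5.991.
Since 21.116 > 5.991, we reject the null hypothesis — the data do not fit the 9:3:4 ratio.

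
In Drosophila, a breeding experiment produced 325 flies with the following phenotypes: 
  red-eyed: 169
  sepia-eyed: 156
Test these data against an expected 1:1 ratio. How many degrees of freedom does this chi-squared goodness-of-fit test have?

A goodness-of-fit test with 2 phenotype classes has df = 2 − 1 = 1.

1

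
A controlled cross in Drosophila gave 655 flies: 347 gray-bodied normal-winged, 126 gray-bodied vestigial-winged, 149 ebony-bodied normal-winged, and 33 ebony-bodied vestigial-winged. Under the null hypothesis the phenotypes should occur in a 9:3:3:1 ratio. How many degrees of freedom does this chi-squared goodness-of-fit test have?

3

A goodness-of-fit test with 4 phenotype classes has df = 4 − 1 = 3.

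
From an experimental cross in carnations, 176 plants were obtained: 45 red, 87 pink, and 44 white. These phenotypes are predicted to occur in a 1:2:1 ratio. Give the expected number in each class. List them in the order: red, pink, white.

44, 88, 44

Expected counts for N = 176 under a 1:2:1 ratio (total parts = 4):
  red: 176 × 1/4 = 44
  pink: 176 × 2/4 = 88
  white: 176 × 1/4 = 44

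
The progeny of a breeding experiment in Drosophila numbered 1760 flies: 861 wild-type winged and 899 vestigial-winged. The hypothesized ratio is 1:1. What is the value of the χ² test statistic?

0.820

Total ratio parts = 2. Expected numbers out of 1760:
  wild-type winged: 1760 × 1/2 = 880
  vestigial-winged: 1760 × 1/2 = 880
χ² = Σ (O − E)² / E
  wild-type winged: (861 − 880)² / 880 = 0.4102
  vestigial-winged: (899 − 880)² / 880 = 0.4102
χ² = 0.4102 + 0.4102 = 0.8204 ≈ 0.820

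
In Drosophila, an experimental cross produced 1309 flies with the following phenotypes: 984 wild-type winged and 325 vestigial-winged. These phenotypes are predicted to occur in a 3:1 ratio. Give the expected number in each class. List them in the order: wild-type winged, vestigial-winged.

The 3:1 ratio has 4 parts, so with N = 1309 the expected counts are:
  wild-type winged: 1309 × 3/4 = 981.75
  vestigial-winged: 1309 × 1/4 = 327.25

981.75, 327.25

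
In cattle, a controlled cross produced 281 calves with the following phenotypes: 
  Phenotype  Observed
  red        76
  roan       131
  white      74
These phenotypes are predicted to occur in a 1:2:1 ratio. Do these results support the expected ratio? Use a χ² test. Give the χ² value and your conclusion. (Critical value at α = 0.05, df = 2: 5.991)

Expected counts for N = 281 under a 1:2:1 ratio (total parts = 4):
  red: 281 × 1/4 = 70.25
  roan: 281 × 2/4 = 140.5
  white: 281 × 1/4 = 70.25
χ² = Σ (O − E)² / E
  red: (76 − 70.25)² / 70.25 = 0.4706
  roan: (131 − 140.5)² / 140.5 = 0.6423
  white: (74 − 70.25)² / 70.25 = 0.2002
χ² = 0.4706 + 0.6423 + 0.2002 = 1.3131 ≈ 1.313
Degrees of freedom = 3 − 1 = 2; critical value at α = 0.05 is 5.991.
Since 1.313 < 5.991, we fail to reject the null hypothesis — the data are consistent with the 1:2:1 ratio.

1.313; consistent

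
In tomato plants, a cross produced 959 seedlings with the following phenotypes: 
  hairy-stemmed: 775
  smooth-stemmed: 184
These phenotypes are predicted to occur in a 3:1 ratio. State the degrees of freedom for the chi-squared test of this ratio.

A goodness-of-fit test with 2 phenotype classes has df = 2 − 1 = 1.

1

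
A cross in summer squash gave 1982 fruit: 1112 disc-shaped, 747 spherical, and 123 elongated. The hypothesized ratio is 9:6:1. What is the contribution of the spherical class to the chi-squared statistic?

Expected counts for N = 1982 under a 9:6:1 ratio (total parts = 16):
  disc-shaped: 1982 × 9/16 = 1114.875
  spherical: 1982 × 6/16 = 743.25
  elongated: 1982 × 1/16 = 123.875
Contribution of spherical: (747 − 743.25)² / 743.25 = 0.0189

0.019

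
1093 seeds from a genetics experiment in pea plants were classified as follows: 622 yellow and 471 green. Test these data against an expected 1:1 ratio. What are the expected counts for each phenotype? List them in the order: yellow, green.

546.5, 546.5

Under the 1:1 hypothesis (Σ ratio = 2, N = 1093):
  yellow: 1093 × 1/2 = 546.5
  green: 1093 × 1/2 = 546.5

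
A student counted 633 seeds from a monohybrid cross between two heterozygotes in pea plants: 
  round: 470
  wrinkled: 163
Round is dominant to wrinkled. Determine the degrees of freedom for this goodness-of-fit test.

1

For a monohybrid cross between heterozygotes with complete dominance, the expected phenotypic ratio is 3:1.
A goodness-of-fit test with 2 phenotype classes has df = 2 − 1 = 1.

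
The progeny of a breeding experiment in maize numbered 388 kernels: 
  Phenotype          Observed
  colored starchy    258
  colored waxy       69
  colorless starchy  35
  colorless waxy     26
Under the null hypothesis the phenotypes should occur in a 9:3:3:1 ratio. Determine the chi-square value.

27.148

The 9:3:3:1 ratio has 16 parts, so with N = 388 the expected counts are:
  colored starchy: 388 × 9/16 = 218.25
  colored waxy: 388 × 3/16 = 72.75
  colorless starchy: 388 × 3/16 = 72.75
  colorless waxy: 388 × 1/16 = 24.25
χ² = Σ (O − E)² / E
  colored starchy: (258 − 218.25)² / 218.25 = 7.2397
  colored waxy: (69 − 72.75)² / 72.75 = 0.1933
  colorless starchy: (35 − 72.75)² / 72.75 = 19.5885
  colorless waxy: (26 − 24.25)² / 24.25 = 0.1263
χ² = 7.2397 + 0.1933 + 19.5885 + 0.1263 = 27.1478 ≈ 27.148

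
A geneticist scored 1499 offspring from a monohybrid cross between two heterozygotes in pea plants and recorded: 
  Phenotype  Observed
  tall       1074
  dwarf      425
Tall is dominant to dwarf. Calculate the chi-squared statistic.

8.984

For a monohybrid cross between heterozygotes with complete dominance, the expected phenotypic ratio is 3:1.
Total ratio parts = 4. Expected numbers out of 1499:
  tall: 1499 × 3/4 = 1124.25
  dwarf: 1499 × 1/4 = 374.75
χ² = Σ (O − E)² / E
  tall: (1074 − 1124.25)² / 1124.25 = 2.2460
  dwarf: (425 − 374.75)² / 374.75 = 6.7380
χ² = 2.2460 + 6.7380 = 8.984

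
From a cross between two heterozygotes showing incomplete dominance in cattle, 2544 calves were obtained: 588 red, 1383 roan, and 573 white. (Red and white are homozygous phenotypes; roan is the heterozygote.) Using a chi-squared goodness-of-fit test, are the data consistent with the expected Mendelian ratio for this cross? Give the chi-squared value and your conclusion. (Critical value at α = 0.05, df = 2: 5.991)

With incomplete dominance, a heterozygote × heterozygote cross gives a 1:2:1 phenotypic ratio.
Total ratio parts = 4. Expected numbers out of 2544:
  red: 2544 × 1/4 = 636
  roan: 2544 × 2/4 = 1272
  white: 2544 × 1/4 = 636
χ² = Σ (O − E)² / E
  red: (588 − 636)² / 636 = 3.6226
  roan: (1383 − 1272)² / 1272 = 9.6863
  white: (573 − 636)² / 636 = 6.2406
χ² = 3.6226 + 9.6863 + 6.2406 = 19.5495 ≈ 19.550
Degrees of freedom = 3 − 1 = 2; critical value at α = 0.05 is 5.991.
Since 19.550 > 5.991, we reject the null hypothesis — the data do not fit the 1:2:1 ratio.

19.550; not consistent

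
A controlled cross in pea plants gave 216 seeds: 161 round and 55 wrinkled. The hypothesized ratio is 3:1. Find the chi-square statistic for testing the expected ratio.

Expected counts for N = 216 under a 3:1 ratio (total parts = 4):
  round: 216 × 3/4 = 162
  wrinkled: 216 × 1/4 = 54
χ² = Σ (O − E)² / E
  round: (161 − 162)² / 162 = 0.0062
  wrinkled: (55 − 54)² / 54 = 0.0185
χ² = 0.0062 + 0.0185 = 0.0247 ≈ 0.025

0.025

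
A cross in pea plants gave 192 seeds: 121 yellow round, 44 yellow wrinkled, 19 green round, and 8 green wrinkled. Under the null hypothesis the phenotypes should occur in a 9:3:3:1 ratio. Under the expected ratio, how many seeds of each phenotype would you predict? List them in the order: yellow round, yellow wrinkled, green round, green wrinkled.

The 9:3:3:1 ratio has 16 parts, so with N = 192 the expected counts are:
  yellow round: 192 × 9/16 = 108
  yellow wrinkled: 192 × 3/16 = 36
  green round: 192 × 3/16 = 36
  green wrinkled: 192 × 1/16 = 12

108, 36, 36, 12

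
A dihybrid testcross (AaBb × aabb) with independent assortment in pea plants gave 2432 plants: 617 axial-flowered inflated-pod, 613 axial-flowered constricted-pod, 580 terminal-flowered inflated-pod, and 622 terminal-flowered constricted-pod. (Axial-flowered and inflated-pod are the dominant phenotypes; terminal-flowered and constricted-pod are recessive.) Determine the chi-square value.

1.786

A dihybrid testcross with independent assortment gives a 1:1:1:1 ratio.
Total ratio parts = 4. Expected numbers out of 2432:
  axial-flowered inflated-pod: 2432 × 1/4 = 608
  axial-flowered constricted-pod: 2432 × 1/4 = 608
  terminal-flowered inflated-pod: 2432 × 1/4 = 608
  terminal-flowered constricted-pod: 2432 × 1/4 = 608
χ² = Σ (O − E)² / E
  axial-flowered inflated-pod: (617 − 608)² / 608 = 0.1332
  axial-flowered constricted-pod: (613 − 608)² / 608 = 0.0411
  terminal-flowered inflated-pod: (580 − 608)² / 608 = 1.2895
  terminal-flowered constricted-pod: (622 − 608)² / 608 = 0.3224
χ² = 0.1332 + 0.0411 + 1.2895 + 0.3224 = 1.7862 ≈ 1.786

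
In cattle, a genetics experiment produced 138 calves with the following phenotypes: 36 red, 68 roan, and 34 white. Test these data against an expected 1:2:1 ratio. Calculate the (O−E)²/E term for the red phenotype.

Under the 1:2:1 hypothesis (Σ ratio = 4, N = 138):
  red: 138 × 1/4 = 34.5
  roan: 138 × 2/4 = 69
  white: 138 × 1/4 = 34.5
Contribution of red: (36 − 34.5)² / 34.5 = 0.0652

0.065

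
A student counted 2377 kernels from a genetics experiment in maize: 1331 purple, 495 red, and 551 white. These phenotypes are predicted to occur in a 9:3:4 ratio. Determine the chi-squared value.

8.631

The 9:3:4 ratio has 16 parts, so with N = 2377 the expected counts are:
  purple: 2377 × 9/16 = 1337.0625
  red: 2377 × 3/16 = 445.6875
  white: 2377 × 4/16 = 594.25
χ² = Σ (O − E)² / E
  purple: (1331 − 1337.0625)² / 1337.0625 = 0.0275
  red: (495 − 445.6875)² / 445.6875 = 5.4561
  white: (551 − 594.25)² / 594.25 = 3.1478
χ² = 0.0275 + 5.4561 + 3.1478 = 8.6314 ≈ 8.631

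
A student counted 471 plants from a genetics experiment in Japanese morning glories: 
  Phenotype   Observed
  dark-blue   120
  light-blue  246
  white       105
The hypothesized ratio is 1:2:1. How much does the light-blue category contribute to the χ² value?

The 1:2:1 ratio has 4 parts, so with N = 471 the expected counts are:
  dark-blue: 471 × 1/4 = 117.75
  light-blue: 471 × 2/4 = 235.5
  white: 471 × 1/4 = 117.75
Contribution of light-blue: (246 − 235.5)² / 235.5 = 0.4682

0.468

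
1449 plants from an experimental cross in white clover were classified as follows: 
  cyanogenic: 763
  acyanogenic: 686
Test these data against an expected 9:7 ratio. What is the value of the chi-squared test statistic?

Expected counts for N = 1449 under a 9:7 ratio (total parts = 16):
  cyanogenic: 1449 × 9/16 = 815.0625
  acyanogenic: 1449 × 7/16 = 633.9375
χ² = Σ (O − E)² / E
  cyanogenic: (763 − 815.0625)² / 815.0625 = 3.3255
  acyanogenic: (686 − 633.9375)² / 633.9375 = 4.2757
χ² = 3.3255 + 4.2757 = 7.6012 ≈ 7.601

7.601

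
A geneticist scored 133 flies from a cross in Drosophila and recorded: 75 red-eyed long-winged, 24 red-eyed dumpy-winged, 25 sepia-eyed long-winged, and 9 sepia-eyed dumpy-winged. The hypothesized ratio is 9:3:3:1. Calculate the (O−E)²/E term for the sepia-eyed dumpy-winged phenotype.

Total ratio parts = 16. Expected numbers out of 133:
  red-eyed long-winged: 133 × 9/16 = 74.8125
  red-eyed dumpy-winged: 133 × 3/16 = 24.9375
  sepia-eyed long-winged: 133 × 3/16 = 24.9375
  sepia-eyed dumpy-winged: 133 × 1/16 = 8.3125
Contribution of sepia-eyed dumpy-winged: (9 − 8.3125)² / 8.3125 = 0.0569

0.057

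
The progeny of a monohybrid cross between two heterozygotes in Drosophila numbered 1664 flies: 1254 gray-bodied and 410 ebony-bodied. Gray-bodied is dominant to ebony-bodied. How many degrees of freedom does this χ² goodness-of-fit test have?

1

For a monohybrid cross between heterozygotes with complete dominance, the expected phenotypic ratio is 3:1.
A goodness-of-fit test with 2 phenotype classes has df = 2 − 1 = 1.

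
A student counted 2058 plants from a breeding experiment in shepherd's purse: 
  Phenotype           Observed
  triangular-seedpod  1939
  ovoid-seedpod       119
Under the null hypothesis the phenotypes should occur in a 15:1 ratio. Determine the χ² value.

0.768

The 15:1 ratio has 16 parts, so with N = 2058 the expected counts are:
  triangular-seedpod: 2058 × 15/16 = 1929.375
  ovoid-seedpod: 2058 × 1/16 = 128.625
χ² = Σ (O − E)² / E
  triangular-seedpod: (1939 − 1929.375)² / 1929.375 = 0.0480
  ovoid-seedpod: (119 − 128.625)² / 128.625 = 0.7202
χ² = 0.0480 + 0.7202 = 0.7682 ≈ 0.768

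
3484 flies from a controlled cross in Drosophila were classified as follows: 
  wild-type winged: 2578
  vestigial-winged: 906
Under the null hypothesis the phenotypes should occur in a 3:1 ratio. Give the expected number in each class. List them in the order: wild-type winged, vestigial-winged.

Expected counts for N = 3484 under a 3:1 ratio (total parts = 4):
  wild-type winged: 3484 × 3/4 = 2613
  vestigial-winged: 3484 × 1/4 = 871

2613, 871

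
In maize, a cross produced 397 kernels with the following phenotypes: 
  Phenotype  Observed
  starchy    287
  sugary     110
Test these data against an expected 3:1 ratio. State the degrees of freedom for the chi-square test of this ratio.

A goodness-of-fit test with 2 phenotype classes has df = 2 − 1 = 1.

1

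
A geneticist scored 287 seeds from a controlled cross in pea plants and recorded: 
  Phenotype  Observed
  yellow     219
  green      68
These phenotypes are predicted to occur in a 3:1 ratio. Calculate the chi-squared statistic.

Under the 3:1 hypothesis (Σ ratio = 4, N = 287):
  yellow: 287 × 3/4 = 215.25
  green: 287 × 1/4 = 71.75
χ² = Σ (O − E)² / E
  yellow: (219 − 215.25)² / 215.25 = 0.0653
  green: (68 − 71.75)² / 71.75 = 0.1960
χ² = 0.0653 + 0.1960 = 0.2613 ≈ 0.261

0.261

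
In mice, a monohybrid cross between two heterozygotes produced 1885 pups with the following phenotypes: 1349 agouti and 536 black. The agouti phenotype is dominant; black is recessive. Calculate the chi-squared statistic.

11.862

For a monohybrid cross between heterozygotes with complete dominance, the expected phenotypic ratio is 3:1.
The 3:1 ratio has 4 parts, so with N = 1885 the expected counts are:
  agouti: 1885 × 3/4 = 1413.75
  black: 1885 × 1/4 = 471.25
χ² = Σ (O − E)² / E
  agouti: (1349 − 1413.75)² / 1413.75 = 2.9656
  black: (536 − 471.25)² / 471.25 = 8.8967
χ² = 2.9656 + 8.8967 = 11.8623 ≈ 11.862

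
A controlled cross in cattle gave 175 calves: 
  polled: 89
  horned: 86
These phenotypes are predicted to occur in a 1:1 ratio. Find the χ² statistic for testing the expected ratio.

Total ratio parts = 2. Expected numbers out of 175:
  polled: 175 × 1/2 = 87.5
  horned: 175 × 1/2 = 87.5
χ² = Σ (O − E)² / E
  polled: (89 − 87.5)² / 87.5 = 0.0257
  horned: (86 − 87.5)² / 87.5 = 0.0257
χ² = 0.0257 + 0.0257 = 0.0514 ≈ 0.051

0.051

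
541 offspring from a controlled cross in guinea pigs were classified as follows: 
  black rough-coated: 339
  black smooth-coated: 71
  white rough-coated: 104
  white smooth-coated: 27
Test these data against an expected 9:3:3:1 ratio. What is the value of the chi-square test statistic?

14.524

Expected counts for N = 541 under a 9:3:3:1 ratio (total parts = 16):
  black rough-coated: 541 × 9/16 = 304.3125
  black smooth-coated: 541 × 3/16 = 101.4375
  white rough-coated: 541 × 3/16 = 101.4375
  white smooth-coated: 541 × 1/16 = 33.8125
χ² = Σ (O − E)² / E
  black rough-coated: (339 − 304.3125)² / 304.3125 = 3.9539
  black smooth-coated: (71 − 101.4375)² / 101.4375 = 9.1331
  white rough-coated: (104 − 101.4375)² / 101.4375 = 0.0647
  white smooth-coated: (27 − 33.8125)² / 33.8125 = 1.3726
χ² = 3.9539 + 9.1331 + 0.0647 + 1.3726 = 14.5243 ≈ 14.524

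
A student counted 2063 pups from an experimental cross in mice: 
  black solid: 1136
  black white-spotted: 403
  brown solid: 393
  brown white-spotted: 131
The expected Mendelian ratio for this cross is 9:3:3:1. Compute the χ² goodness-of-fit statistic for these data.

1.324

Expected counts for N = 2063 under a 9:3:3:1 ratio (total parts = 16):
  black solid: 2063 × 9/16 = 1160.4375
  black white-spotted: 2063 × 3/16 = 386.8125
  brown solid: 2063 × 3/16 = 386.8125
  brown white-spotted: 2063 × 1/16 = 128.9375
χ² = Σ (O − E)² / E
  black solid: (1136 − 1160.4375)² / 1160.4375 = 0.5146
  black white-spotted: (403 − 386.8125)² / 386.8125 = 0.6774
  brown solid: (393 − 386.8125)² / 386.8125 = 0.0990
  brown white-spotted: (131 − 128.9375)² / 128.9375 = 0.0330
χ² = 0.5146 + 0.6774 + 0.0990 + 0.0330 = 1.324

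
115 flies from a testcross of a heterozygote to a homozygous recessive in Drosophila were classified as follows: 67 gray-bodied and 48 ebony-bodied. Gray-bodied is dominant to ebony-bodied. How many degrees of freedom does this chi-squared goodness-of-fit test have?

1

A testcross of a heterozygote (Aa × aa) gives a 1:1 phenotypic ratio.
A goodness-of-fit test with 2 phenotype classes has df = 2 − 1 = 1.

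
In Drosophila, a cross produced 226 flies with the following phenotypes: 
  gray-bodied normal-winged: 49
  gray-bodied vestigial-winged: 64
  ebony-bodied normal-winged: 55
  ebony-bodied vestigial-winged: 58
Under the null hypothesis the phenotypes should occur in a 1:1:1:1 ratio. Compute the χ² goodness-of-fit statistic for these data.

Under the 1:1:1:1 hypothesis (Σ ratio = 4, N = 226):
  gray-bodied normal-winged: 226 × 1/4 = 56.5
  gray-bodied vestigial-winged: 226 × 1/4 = 56.5
  ebony-bodied normal-winged: 226 × 1/4 = 56.5
  ebony-bodied vestigial-winged: 226 × 1/4 = 56.5
χ² = Σ (O − E)² / E
  gray-bodied normal-winged: (49 − 56.5)² / 56.5 = 0.9956
  gray-bodied vestigial-winged: (64 − 56.5)² / 56.5 = 0.9956
  ebony-bodied normal-winged: (55 − 56.5)² / 56.5 = 0.0398
  ebony-bodied vestigial-winged: (58 − 56.5)² / 56.5 = 0.0398
χ² = 0.9956 + 0.9956 + 0.0398 + 0.0398 = 2.0708 ≈ 2.071

2.071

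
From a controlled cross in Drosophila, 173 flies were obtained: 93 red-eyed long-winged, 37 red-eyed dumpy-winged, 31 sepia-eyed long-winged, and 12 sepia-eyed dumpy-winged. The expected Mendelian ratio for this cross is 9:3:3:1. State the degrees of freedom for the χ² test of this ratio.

A goodness-of-fit test with 4 phenotype classes has df = 4 − 1 = 3.

3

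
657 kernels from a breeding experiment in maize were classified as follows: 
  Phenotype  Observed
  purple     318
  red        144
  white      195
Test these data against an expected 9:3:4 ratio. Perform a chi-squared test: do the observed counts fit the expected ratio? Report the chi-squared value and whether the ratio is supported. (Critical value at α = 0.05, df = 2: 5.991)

16.467; not consistent

Expected counts for N = 657 under a 9:3:4 ratio (total parts = 16):
  purple: 657 × 9/16 = 369.5625
  red: 657 × 3/16 = 123.1875
  white: 657 × 4/16 = 164.25
χ² = Σ (O − E)² / E
  purple: (318 − 369.5625)² / 369.5625 = 7.1942
  red: (144 − 123.1875)² / 123.1875 = 3.5163
  white: (195 − 164.25)² / 164.25 = 5.7568
χ² = 7.1942 + 3.5163 + 5.7568 = 16.4673 ≈ 16.467
Degrees of freedom = 3 − 1 = 2; critical value at α = 0.05 is 5.991.
Since 16.467 > 5.991, we reject the null hypothesis — the data do not fit the 9:3:4 ratio.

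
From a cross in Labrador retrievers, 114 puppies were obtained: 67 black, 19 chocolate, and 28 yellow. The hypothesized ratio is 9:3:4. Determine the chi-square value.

0.402

The 9:3:4 ratio has 16 parts, so with N = 114 the expected counts are:
  black: 114 × 9/16 = 64.125
  chocolate: 114 × 3/16 = 21.375
  yellow: 114 × 4/16 = 28.5
χ² = Σ (O − E)² / E
  black: (67 − 64.125)² / 64.125 = 0.1289
  chocolate: (19 − 21.375)² / 21.375 = 0.2639
  yellow: (28 − 28.5)² / 28.5 = 0.0088
χ² = 0.1289 + 0.2639 + 0.0088 = 0.4016 ≈ 0.402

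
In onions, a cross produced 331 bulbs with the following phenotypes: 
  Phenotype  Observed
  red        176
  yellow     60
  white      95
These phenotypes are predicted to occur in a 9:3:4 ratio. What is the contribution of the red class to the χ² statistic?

0.557

Total ratio parts = 16. Expected numbers out of 331:
  red: 331 × 9/16 = 186.1875
  yellow: 331 × 3/16 = 62.0625
  white: 331 × 4/16 = 82.75
Contribution of red: (176 − 186.1875)² / 186.1875 = 0.5574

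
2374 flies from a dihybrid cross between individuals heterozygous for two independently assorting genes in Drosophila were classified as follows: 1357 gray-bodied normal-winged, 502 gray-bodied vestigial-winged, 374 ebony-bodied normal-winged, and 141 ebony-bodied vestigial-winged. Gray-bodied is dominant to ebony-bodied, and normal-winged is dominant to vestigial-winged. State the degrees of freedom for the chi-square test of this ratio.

A dihybrid F₂ with independent assortment and complete dominance at both loci gives a 9:3:3:1 phenotypic ratio.
A goodness-of-fit test with 4 phenotype classes has df = 4 − 1 = 3.

3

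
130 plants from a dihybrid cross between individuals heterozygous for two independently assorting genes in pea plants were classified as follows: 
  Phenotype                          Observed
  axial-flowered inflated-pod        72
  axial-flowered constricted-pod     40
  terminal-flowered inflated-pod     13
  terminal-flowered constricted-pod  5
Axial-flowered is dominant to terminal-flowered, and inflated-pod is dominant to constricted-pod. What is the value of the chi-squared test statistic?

16.544

A dihybrid F₂ with independent assortment and complete dominance at both loci gives a 9:3:3:1 phenotypic ratio.
Expected counts for N = 130 under a 9:3:3:1 ratio (total parts = 16):
  axial-flowered inflated-pod: 130 × 9/16 = 73.125
  axial-flowered constricted-pod: 130 × 3/16 = 24.375
  terminal-flowered inflated-pod: 130 × 3/16 = 24.375
  terminal-flowered constricted-pod: 130 × 1/16 = 8.125
χ² = Σ (O − E)² / E
  axial-flowered inflated-pod: (72 − 73.125)² / 73.125 = 0.0173
  axial-flowered constricted-pod: (40 − 24.375)² / 24.375 = 10.0160
  terminal-flowered inflated-pod: (13 − 24.375)² / 24.375 = 5.3083
  terminal-flowered constricted-pod: (5 − 8.125)² / 8.125 = 1.2019
χ² = 0.0173 + 10.0160 + 5.3083 + 1.2019 = 16.5435 ≈ 16.544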